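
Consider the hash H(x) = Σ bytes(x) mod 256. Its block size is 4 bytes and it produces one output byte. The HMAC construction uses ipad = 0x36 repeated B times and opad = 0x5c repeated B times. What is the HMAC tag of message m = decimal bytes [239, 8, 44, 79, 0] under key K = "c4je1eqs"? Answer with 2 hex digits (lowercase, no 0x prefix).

Key "c4je1eqs" = 63 34 6a 65 31 65 71 73 is 8 bytes > B = 4, so hash it first: H(key) = e0, then zero-pad to 4 bytes: K' = e0 00 00 00.
K' ⊕ ipad = d6 36 36 36.  K' ⊕ opad = bc 5c 5c 5c.
Inner input = (K'⊕ipad) ∥ m = d6 36 36 36 ∥ ef 08 2c 4f 00.
Inner hash: sum = 214+54+54+54+239+8+44+79+0 = 746; mod 256 = 234 → ea.
Outer input = (K'⊕opad) ∥ inner = bc 5c 5c 5c ∥ ea.
Outer hash (tag): sum = 188+92+92+92+234 = 698; mod 256 = 186 → ba.

ba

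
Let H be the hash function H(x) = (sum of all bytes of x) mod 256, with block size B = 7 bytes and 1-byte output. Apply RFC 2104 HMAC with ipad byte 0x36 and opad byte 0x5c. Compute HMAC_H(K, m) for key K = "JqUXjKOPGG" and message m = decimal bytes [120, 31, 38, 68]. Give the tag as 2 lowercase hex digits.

Key "JqUXjKOPGG" = 4a 71 55 58 6a 4b 4f 50 47 47 is 10 bytes > B = 7, so hash it first: H(key) = 4a, then zero-pad to 7 bytes: K' = 4a 00 00 00 00 00 00.
K' ⊕ ipad = 7c 36 36 36 36 36 36.  K' ⊕ opad = 16 5c 5c 5c 5c 5c 5c.
Inner input = (K'⊕ipad) ∥ m = 7c 36 36 36 36 36 36 ∥ 78 1f 26 44.
Inner hash: sum = 124+54+54+54+54+54+54+120+31+38+68 = 705; mod 256 = 193 → c1.
Outer input = (K'⊕opad) ∥ inner = 16 5c 5c 5c 5c 5c 5c ∥ c1.
Outer hash (tag): sum = 22+92+92+92+92+92+92+193 = 767; mod 256 = 255 → ff.

ff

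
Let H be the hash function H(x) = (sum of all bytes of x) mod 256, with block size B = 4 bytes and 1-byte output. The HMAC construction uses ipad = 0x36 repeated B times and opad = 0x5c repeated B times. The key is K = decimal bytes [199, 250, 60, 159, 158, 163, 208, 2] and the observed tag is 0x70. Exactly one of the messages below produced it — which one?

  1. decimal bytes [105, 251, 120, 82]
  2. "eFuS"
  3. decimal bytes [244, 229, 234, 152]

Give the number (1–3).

Key decimal bytes [199, 250, 60, 159, 158, 163, 208, 2] = c7 fa 3c 9f 9e a3 d0 02 is 8 bytes > B = 4, so hash it first: H(key) = af, then zero-pad to 4 bytes: K' = af 00 00 00.
K' ⊕ ipad = 99 36 36 36; K' ⊕ opad = f3 5c 5c 5c.
m1: inner = H(99 36 36 36 69 fb 78 52) = 69; tag = H(f3 5c 5c 5c 69) = 70 ← matches
m2: inner = H(99 36 36 36 65 46 75 53) = ae; tag = H(f3 5c 5c 5c ae) = b5
m3: inner = H(99 36 36 36 f4 e5 ea 98) = 96; tag = H(f3 5c 5c 5c 96) = 9d

1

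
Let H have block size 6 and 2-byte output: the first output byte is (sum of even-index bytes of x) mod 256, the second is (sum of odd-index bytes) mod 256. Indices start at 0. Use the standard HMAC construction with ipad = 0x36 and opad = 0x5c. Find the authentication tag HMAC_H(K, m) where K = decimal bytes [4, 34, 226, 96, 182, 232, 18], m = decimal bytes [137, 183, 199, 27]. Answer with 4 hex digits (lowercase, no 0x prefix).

Key decimal bytes [4, 34, 226, 96, 182, 232, 18] = 04 22 e2 60 b6 e8 12 is 7 bytes > B = 6, so hash it first: H(key) = ae 6a, then zero-pad to 6 bytes: K' = ae 6a 00 00 00 00.
K' ⊕ ipad = 98 5c 36 36 36 36.  K' ⊕ opad = f2 36 5c 5c 5c 5c.
Inner input = (K'⊕ipad) ∥ m = 98 5c 36 36 36 36 ∥ 89 b7 c7 1b.
Inner hash: even-index sum = 596 mod 256 = 84; odd-index sum = 410 mod 256 = 154 → 54 9a.
Outer input = (K'⊕opad) ∥ inner = f2 36 5c 5c 5c 5c ∥ 54 9a.
Outer hash (tag): even-index sum = 510 mod 256 = 254; odd-index sum = 392 mod 256 = 136 → fe 88.

fe88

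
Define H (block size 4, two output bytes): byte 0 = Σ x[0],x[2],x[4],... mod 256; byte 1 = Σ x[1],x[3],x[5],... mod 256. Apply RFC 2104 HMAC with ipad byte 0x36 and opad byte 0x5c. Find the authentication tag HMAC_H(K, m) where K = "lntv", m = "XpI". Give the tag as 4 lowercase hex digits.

Key "lntv" = 6c 6e 74 76 is exactly B = 4 bytes: K' = 6c 6e 74 76.
K' ⊕ ipad = 5a 58 42 40.  K' ⊕ opad = 30 32 28 2a.
Inner input = (K'⊕ipad) ∥ m = 5a 58 42 40 ∥ 58 70 49.
Inner hash: even-index sum = 317 mod 256 = 61; odd-index sum = 264 mod 256 = 8 → 3d 08.
Outer input = (K'⊕opad) ∥ inner = 30 32 28 2a ∥ 3d 08.
Outer hash (tag): even-index sum = 149 mod 256 = 149; odd-index sum = 100 mod 256 = 100 → 95 64.

9564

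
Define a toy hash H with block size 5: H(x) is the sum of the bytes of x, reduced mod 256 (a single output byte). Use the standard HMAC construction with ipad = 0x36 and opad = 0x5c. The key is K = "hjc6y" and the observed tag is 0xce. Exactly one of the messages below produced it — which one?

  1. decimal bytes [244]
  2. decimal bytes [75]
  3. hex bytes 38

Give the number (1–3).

3

Key "hjc6y" = 68 6a 63 36 79 is exactly B = 5 bytes: K' = 68 6a 63 36 79.
K' ⊕ ipad = 5e 5c 55 00 4f; K' ⊕ opad = 34 36 3f 6a 25.
m1: inner = H(5e 5c 55 00 4f f4) = 52; tag = H(34 36 3f 6a 25 52) = 8a
m2: inner = H(5e 5c 55 00 4f 4b) = a9; tag = H(34 36 3f 6a 25 a9) = e1
m3: inner = H(5e 5c 55 00 4f 38) = 96; tag = H(34 36 3f 6a 25 96) = ce ← matches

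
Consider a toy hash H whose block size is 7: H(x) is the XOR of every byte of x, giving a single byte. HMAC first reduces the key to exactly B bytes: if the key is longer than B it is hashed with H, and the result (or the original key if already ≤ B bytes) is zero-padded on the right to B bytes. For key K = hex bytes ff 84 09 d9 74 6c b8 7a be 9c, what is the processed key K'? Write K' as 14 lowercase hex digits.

|K| = 10 > B = 7, so first hash the key.
H(K): XOR ff⊕84⊕09⊕d9⊕74⊕6c⊕b8⊕7a⊕be⊕9c = 53.
Zero-pad H(K) = 53 to 7 bytes: K' = 53 00 00 00 00 00 00.

53000000000000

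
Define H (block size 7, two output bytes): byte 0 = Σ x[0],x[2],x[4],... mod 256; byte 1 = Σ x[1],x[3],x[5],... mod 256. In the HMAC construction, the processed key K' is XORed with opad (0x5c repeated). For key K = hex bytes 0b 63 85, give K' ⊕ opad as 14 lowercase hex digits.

573fd95c5c5c5c

Key hex bytes 0b 63 85 is 3 bytes ≤ B = 7; zero-pad to 7 bytes: K' = 0b 63 85 00 00 00 00.
XOR each byte with 0x5c: 0b⊕5c=57, 63⊕5c=3f, 85⊕5c=d9, 00⊕5c=5c, 00⊕5c=5c, 00⊕5c=5c, 00⊕5c=5c.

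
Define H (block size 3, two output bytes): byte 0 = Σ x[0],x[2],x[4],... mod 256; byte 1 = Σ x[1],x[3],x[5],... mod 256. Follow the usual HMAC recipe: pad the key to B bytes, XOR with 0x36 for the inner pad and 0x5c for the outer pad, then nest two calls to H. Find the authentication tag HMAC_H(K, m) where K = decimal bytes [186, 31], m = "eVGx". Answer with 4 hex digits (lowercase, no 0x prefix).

17d3

Key decimal bytes [186, 31] = ba 1f is 2 bytes ≤ B = 3; zero-pad to 3 bytes: K' = ba 1f 00.
K' ⊕ ipad = 8c 29 36.  K' ⊕ opad = e6 43 5c.
Inner input = (K'⊕ipad) ∥ m = 8c 29 36 ∥ 65 56 47 78.
Inner hash: even-index sum = 400 mod 256 = 144; odd-index sum = 213 mod 256 = 213 → 90 d5.
Outer input = (K'⊕opad) ∥ inner = e6 43 5c ∥ 90 d5.
Outer hash (tag): even-index sum = 535 mod 256 = 23; odd-index sum = 211 mod 256 = 211 → 17 d3.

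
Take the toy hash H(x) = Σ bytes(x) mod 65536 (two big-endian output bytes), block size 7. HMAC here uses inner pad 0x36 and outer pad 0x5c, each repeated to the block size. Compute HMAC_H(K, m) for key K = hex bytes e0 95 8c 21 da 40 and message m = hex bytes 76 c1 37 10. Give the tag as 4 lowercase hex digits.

0435

Key hex bytes e0 95 8c 21 da 40 is 6 bytes ≤ B = 7; zero-pad to 7 bytes: K' = e0 95 8c 21 da 40 00.
K' ⊕ ipad = d6 a3 ba 17 ec 76 36.  K' ⊕ opad = bc c9 d0 7d 86 1c 5c.
Inner input = (K'⊕ipad) ∥ m = d6 a3 ba 17 ec 76 36 ∥ 76 c1 37 10.
Inner hash: sum = 214+163+186+23+236+118+54+118+193+55+16 = 1376 → 05 60.
Outer input = (K'⊕opad) ∥ inner = bc c9 d0 7d 86 1c 5c ∥ 05 60.
Outer hash (tag): sum = 188+201+208+125+134+28+92+5+96 = 1077 → 04 35.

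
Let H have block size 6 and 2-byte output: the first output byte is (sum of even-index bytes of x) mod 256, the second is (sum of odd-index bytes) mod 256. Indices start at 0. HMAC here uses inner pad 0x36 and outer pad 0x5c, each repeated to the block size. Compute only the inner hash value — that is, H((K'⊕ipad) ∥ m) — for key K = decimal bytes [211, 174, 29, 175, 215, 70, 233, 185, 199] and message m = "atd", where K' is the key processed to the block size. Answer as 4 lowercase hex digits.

Key decimal bytes [211, 174, 29, 175, 215, 70, 233, 185, 199] = d3 ae 1d af d7 46 e9 b9 c7 is 9 bytes > B = 6, so hash it first: H(key) = 77 5c, then zero-pad to 6 bytes: K' = 77 5c 00 00 00 00.
K' ⊕ ipad = 41 6a 36 36 36 36.
Inner input = 41 6a 36 36 36 36 ∥ 61 74 64.
Inner hash: even-index sum = 370 mod 256 = 114; odd-index sum = 330 mod 256 = 74 → 72 4a.

724a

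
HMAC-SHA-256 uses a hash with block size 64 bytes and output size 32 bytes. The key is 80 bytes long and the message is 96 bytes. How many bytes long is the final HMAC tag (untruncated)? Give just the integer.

The tag is one SHA-256 digest: 32 bytes.

32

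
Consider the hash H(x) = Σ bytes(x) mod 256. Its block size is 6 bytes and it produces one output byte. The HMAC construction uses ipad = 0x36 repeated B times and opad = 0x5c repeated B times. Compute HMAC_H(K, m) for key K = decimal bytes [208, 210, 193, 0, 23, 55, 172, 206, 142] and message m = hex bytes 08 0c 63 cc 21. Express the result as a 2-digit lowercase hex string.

b2

Key decimal bytes [208, 210, 193, 0, 23, 55, 172, 206, 142] = d0 d2 c1 00 17 37 ac ce 8e is 9 bytes > B = 6, so hash it first: H(key) = b9, then zero-pad to 6 bytes: K' = b9 00 00 00 00 00.
K' ⊕ ipad = 8f 36 36 36 36 36.  K' ⊕ opad = e5 5c 5c 5c 5c 5c.
Inner input = (K'⊕ipad) ∥ m = 8f 36 36 36 36 36 ∥ 08 0c 63 cc 21.
Inner hash: sum = 143+54+54+54+54+54+8+12+99+204+33 = 769; mod 256 = 1 → 01.
Outer input = (K'⊕opad) ∥ inner = e5 5c 5c 5c 5c 5c ∥ 01.
Outer hash (tag): sum = 229+92+92+92+92+92+1 = 690; mod 256 = 178 → b2.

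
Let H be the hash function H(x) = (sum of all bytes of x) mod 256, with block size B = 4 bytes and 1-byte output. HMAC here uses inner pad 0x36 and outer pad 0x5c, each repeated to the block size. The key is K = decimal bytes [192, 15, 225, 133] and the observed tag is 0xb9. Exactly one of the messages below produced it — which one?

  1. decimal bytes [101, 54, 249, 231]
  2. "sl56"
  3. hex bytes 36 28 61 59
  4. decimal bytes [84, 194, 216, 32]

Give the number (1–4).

Key decimal bytes [192, 15, 225, 133] = c0 0f e1 85 is exactly B = 4 bytes: K' = c0 0f e1 85.
K' ⊕ ipad = f6 39 d7 b3; K' ⊕ opad = 9c 53 bd d9.
m1: inner = H(f6 39 d7 b3 65 36 f9 e7) = 34; tag = H(9c 53 bd d9 34) = b9 ← matches
m2: inner = H(f6 39 d7 b3 73 6c 35 36) = 03; tag = H(9c 53 bd d9 03) = 88
m3: inner = H(f6 39 d7 b3 36 28 61 59) = d1; tag = H(9c 53 bd d9 d1) = 56
m4: inner = H(f6 39 d7 b3 54 c2 d8 20) = c7; tag = H(9c 53 bd d9 c7) = 4c

1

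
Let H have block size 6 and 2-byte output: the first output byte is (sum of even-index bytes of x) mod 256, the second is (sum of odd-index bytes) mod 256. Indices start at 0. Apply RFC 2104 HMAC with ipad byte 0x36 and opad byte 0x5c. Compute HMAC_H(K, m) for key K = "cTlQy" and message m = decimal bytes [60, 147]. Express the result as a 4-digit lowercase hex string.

Key "cTlQy" = 63 54 6c 51 79 is 5 bytes ≤ B = 6; zero-pad to 6 bytes: K' = 63 54 6c 51 79 00.
K' ⊕ ipad = 55 62 5a 67 4f 36.  K' ⊕ opad = 3f 08 30 0d 25 5c.
Inner input = (K'⊕ipad) ∥ m = 55 62 5a 67 4f 36 ∥ 3c 93.
Inner hash: even-index sum = 314 mod 256 = 58; odd-index sum = 402 mod 256 = 146 → 3a 92.
Outer input = (K'⊕opad) ∥ inner = 3f 08 30 0d 25 5c ∥ 3a 92.
Outer hash (tag): even-index sum = 206 mod 256 = 206; odd-index sum = 259 mod 256 = 3 → ce 03.

ce03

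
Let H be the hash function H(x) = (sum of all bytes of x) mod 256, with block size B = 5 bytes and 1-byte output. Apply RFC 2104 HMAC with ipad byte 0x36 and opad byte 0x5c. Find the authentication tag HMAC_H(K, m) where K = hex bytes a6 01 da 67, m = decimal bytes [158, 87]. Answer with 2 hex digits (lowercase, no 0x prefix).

a3

Key hex bytes a6 01 da 67 is 4 bytes ≤ B = 5; zero-pad to 5 bytes: K' = a6 01 da 67 00.
K' ⊕ ipad = 90 37 ec 51 36.  K' ⊕ opad = fa 5d 86 3b 5c.
Inner input = (K'⊕ipad) ∥ m = 90 37 ec 51 36 ∥ 9e 57.
Inner hash: sum = 144+55+236+81+54+158+87 = 815; mod 256 = 47 → 2f.
Outer input = (K'⊕opad) ∥ inner = fa 5d 86 3b 5c ∥ 2f.
Outer hash (tag): sum = 250+93+134+59+92+47 = 675; mod 256 = 163 → a3.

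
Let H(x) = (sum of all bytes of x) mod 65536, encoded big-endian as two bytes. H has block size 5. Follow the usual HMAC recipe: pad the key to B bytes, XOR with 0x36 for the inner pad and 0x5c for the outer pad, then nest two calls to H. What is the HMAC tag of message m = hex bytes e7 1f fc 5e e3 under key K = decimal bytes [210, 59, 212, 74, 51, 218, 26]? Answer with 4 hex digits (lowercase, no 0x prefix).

0203

Key decimal bytes [210, 59, 212, 74, 51, 218, 26] = d2 3b d4 4a 33 da 1a is 7 bytes > B = 5, so hash it first: H(key) = 03 52, then zero-pad to 5 bytes: K' = 03 52 00 00 00.
K' ⊕ ipad = 35 64 36 36 36.  K' ⊕ opad = 5f 0e 5c 5c 5c.
Inner input = (K'⊕ipad) ∥ m = 35 64 36 36 36 ∥ e7 1f fc 5e e3.
Inner hash: sum = 53+100+54+54+54+231+31+252+94+227 = 1150 → 04 7e.
Outer input = (K'⊕opad) ∥ inner = 5f 0e 5c 5c 5c ∥ 04 7e.
Outer hash (tag): sum = 95+14+92+92+92+4+126 = 515 → 02 03.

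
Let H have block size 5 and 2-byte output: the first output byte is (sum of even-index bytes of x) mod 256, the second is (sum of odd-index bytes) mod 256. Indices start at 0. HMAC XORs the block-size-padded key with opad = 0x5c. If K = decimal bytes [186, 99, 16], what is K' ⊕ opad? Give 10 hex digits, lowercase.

e63f4c5c5c

Key decimal bytes [186, 99, 16] = ba 63 10 is 3 bytes ≤ B = 5; zero-pad to 5 bytes: K' = ba 63 10 00 00.
XOR each byte with 0x5c: ba⊕5c=e6, 63⊕5c=3f, 10⊕5c=4c, 00⊕5c=5c, 00⊕5c=5c.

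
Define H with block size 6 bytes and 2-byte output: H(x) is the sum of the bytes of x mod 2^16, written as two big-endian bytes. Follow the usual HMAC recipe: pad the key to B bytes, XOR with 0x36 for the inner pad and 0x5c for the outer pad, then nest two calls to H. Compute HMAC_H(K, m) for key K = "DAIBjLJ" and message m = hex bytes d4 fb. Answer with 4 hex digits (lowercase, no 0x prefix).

021e

Key "DAIBjLJ" = 44 41 49 42 6a 4c 4a is 7 bytes > B = 6, so hash it first: H(key) = 02 10, then zero-pad to 6 bytes: K' = 02 10 00 00 00 00.
K' ⊕ ipad = 34 26 36 36 36 36.  K' ⊕ opad = 5e 4c 5c 5c 5c 5c.
Inner input = (K'⊕ipad) ∥ m = 34 26 36 36 36 36 ∥ d4 fb.
Inner hash: sum = 52+38+54+54+54+54+212+251 = 769 → 03 01.
Outer input = (K'⊕opad) ∥ inner = 5e 4c 5c 5c 5c 5c ∥ 03 01.
Outer hash (tag): sum = 94+76+92+92+92+92+3+1 = 542 → 02 1e.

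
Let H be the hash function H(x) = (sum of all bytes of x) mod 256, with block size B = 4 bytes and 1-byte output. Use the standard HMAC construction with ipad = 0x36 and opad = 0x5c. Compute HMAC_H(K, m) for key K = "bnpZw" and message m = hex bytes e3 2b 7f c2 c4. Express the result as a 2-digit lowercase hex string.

Key "bnpZw" = 62 6e 70 5a 77 is 5 bytes > B = 4, so hash it first: H(key) = 11, then zero-pad to 4 bytes: K' = 11 00 00 00.
K' ⊕ ipad = 27 36 36 36.  K' ⊕ opad = 4d 5c 5c 5c.
Inner input = (K'⊕ipad) ∥ m = 27 36 36 36 ∥ e3 2b 7f c2 c4.
Inner hash: sum = 39+54+54+54+227+43+127+194+196 = 988; mod 256 = 220 → dc.
Outer input = (K'⊕opad) ∥ inner = 4d 5c 5c 5c ∥ dc.
Outer hash (tag): sum = 77+92+92+92+220 = 573; mod 256 = 61 → 3d.

3d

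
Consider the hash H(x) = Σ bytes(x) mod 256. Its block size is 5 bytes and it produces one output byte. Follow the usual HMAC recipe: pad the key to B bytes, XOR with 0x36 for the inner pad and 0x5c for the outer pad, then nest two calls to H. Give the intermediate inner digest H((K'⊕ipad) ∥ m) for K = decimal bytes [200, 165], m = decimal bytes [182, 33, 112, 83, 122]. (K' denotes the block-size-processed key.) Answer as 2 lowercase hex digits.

47

Key decimal bytes [200, 165] = c8 a5 is 2 bytes ≤ B = 5; zero-pad to 5 bytes: K' = c8 a5 00 00 00.
K' ⊕ ipad = fe 93 36 36 36.
Inner input = fe 93 36 36 36 ∥ b6 21 70 53 7a.
Inner hash: sum = 254+147+54+54+54+182+33+112+83+122 = 1095; mod 256 = 71 → 47.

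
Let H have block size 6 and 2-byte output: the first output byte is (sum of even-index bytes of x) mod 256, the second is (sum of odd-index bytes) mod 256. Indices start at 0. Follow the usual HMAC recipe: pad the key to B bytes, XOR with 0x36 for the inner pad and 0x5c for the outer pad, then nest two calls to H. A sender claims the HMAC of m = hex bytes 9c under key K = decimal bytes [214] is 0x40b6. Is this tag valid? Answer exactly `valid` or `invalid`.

Key decimal bytes [214] = d6 is 1 byte ≤ B = 6; zero-pad to 6 bytes: K' = d6 00 00 00 00 00.
K' ⊕ ipad = e0 36 36 36 36 36; K' ⊕ opad = 8a 5c 5c 5c 5c 5c.
Inner hash: even-index sum = 488 mod 256 = 232; odd-index sum = 162 mod 256 = 162 → e8 a2.
Outer hash (recomputed tag): even-index sum = 554 mod 256 = 42; odd-index sum = 438 mod 256 = 182 → 2a b6.
Recomputed tag = 2ab6; claimed = 40b6 → mismatch.

invalid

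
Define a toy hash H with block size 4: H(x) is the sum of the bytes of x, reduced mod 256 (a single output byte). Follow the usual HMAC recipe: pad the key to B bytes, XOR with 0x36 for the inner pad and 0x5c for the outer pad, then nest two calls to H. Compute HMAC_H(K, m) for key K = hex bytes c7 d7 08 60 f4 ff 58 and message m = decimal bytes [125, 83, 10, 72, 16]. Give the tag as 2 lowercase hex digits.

Key hex bytes c7 d7 08 60 f4 ff 58 is 7 bytes > B = 4, so hash it first: H(key) = 51, then zero-pad to 4 bytes: K' = 51 00 00 00.
K' ⊕ ipad = 67 36 36 36.  K' ⊕ opad = 0d 5c 5c 5c.
Inner input = (K'⊕ipad) ∥ m = 67 36 36 36 ∥ 7d 53 0a 48 10.
Inner hash: sum = 103+54+54+54+125+83+10+72+16 = 571; mod 256 = 59 → 3b.
Outer input = (K'⊕opad) ∥ inner = 0d 5c 5c 5c ∥ 3b.
Outer hash (tag): sum = 13+92+92+92+59 = 348; mod 256 = 92 → 5c.

5c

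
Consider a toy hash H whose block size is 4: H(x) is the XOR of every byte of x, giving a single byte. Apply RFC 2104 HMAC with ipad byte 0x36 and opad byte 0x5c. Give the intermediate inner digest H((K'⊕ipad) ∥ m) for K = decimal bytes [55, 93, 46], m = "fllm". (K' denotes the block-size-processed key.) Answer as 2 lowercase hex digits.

4f

Key decimal bytes [55, 93, 46] = 37 5d 2e is 3 bytes ≤ B = 4; zero-pad to 4 bytes: K' = 37 5d 2e 00.
K' ⊕ ipad = 01 6b 18 36.
Inner input = 01 6b 18 36 ∥ 66 6c 6c 6d.
Inner hash: XOR 01⊕6b⊕18⊕36⊕66⊕6c⊕6c⊕6d = 4f.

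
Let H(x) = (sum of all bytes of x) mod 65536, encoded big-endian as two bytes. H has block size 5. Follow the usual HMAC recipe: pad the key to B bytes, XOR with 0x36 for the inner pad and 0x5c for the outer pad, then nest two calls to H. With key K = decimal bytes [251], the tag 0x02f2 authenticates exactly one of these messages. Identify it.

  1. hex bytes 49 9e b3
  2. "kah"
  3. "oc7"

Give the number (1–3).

Key decimal bytes [251] = fb is 1 byte ≤ B = 5; zero-pad to 5 bytes: K' = fb 00 00 00 00.
K' ⊕ ipad = cd 36 36 36 36; K' ⊕ opad = a7 5c 5c 5c 5c.
m1: inner = H(cd 36 36 36 36 49 9e b3) = 03 3f; tag = H(a7 5c 5c 5c 5c 03 3f) = 0259
m2: inner = H(cd 36 36 36 36 6b 61 68) = 02 d9; tag = H(a7 5c 5c 5c 5c 02 d9) = 02f2 ← matches
m3: inner = H(cd 36 36 36 36 6f 63 37) = 02 ae; tag = H(a7 5c 5c 5c 5c 02 ae) = 02c7

2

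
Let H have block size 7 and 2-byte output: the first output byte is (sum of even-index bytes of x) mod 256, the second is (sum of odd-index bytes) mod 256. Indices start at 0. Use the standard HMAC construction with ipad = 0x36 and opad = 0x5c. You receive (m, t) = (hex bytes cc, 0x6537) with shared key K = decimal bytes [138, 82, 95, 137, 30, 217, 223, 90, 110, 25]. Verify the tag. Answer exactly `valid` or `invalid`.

Key decimal bytes [138, 82, 95, 137, 30, 217, 223, 90, 110, 25] = 8a 52 5f 89 1e d9 df 5a 6e 19 is 10 bytes > B = 7, so hash it first: H(key) = 54 27, then zero-pad to 7 bytes: K' = 54 27 00 00 00 00 00.
K' ⊕ ipad = 62 11 36 36 36 36 36; K' ⊕ opad = 08 7b 5c 5c 5c 5c 5c.
Inner hash: even-index sum = 260 mod 256 = 4; odd-index sum = 329 mod 256 = 73 → 04 49.
Outer hash (recomputed tag): even-index sum = 357 mod 256 = 101; odd-index sum = 311 mod 256 = 55 → 65 37.
Recomputed tag = 6537; claimed = 6537 → match.

valid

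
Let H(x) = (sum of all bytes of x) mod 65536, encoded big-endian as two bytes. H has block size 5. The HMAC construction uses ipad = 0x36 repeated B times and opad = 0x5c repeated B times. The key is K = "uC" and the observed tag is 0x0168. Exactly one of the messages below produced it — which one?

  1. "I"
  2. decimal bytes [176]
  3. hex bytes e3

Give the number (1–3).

Key "uC" = 75 43 is 2 bytes ≤ B = 5; zero-pad to 5 bytes: K' = 75 43 00 00 00.
K' ⊕ ipad = 43 75 36 36 36; K' ⊕ opad = 29 1f 5c 5c 5c.
m1: inner = H(43 75 36 36 36 49) = 01 a3; tag = H(29 1f 5c 5c 5c 01 a3) = 0200
m2: inner = H(43 75 36 36 36 b0) = 02 0a; tag = H(29 1f 5c 5c 5c 02 0a) = 0168 ← matches
m3: inner = H(43 75 36 36 36 e3) = 02 3d; tag = H(29 1f 5c 5c 5c 02 3d) = 019b

2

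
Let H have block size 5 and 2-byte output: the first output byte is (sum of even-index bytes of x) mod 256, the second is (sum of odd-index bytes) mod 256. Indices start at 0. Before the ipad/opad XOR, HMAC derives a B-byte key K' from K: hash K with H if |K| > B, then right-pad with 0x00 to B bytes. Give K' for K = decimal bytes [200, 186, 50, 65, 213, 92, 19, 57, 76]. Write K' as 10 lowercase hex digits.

2e90000000

|K| = 9 > B = 5, so first hash the key.
H(K): even-index sum = 558 mod 256 = 46; odd-index sum = 400 mod 256 = 144 → 2e 90.
Zero-pad H(K) = 2e 90 to 5 bytes: K' = 2e 90 00 00 00.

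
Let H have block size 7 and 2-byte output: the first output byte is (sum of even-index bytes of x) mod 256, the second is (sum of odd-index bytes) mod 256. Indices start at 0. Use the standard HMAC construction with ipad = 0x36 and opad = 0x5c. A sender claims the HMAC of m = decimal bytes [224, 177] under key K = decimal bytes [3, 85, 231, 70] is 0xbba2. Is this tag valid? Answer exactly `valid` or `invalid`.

Key decimal bytes [3, 85, 231, 70] = 03 55 e7 46 is 4 bytes ≤ B = 7; zero-pad to 7 bytes: K' = 03 55 e7 46 00 00 00.
K' ⊕ ipad = 35 63 d1 70 36 36 36; K' ⊕ opad = 5f 09 bb 1a 5c 5c 5c.
Inner hash: even-index sum = 547 mod 256 = 35; odd-index sum = 489 mod 256 = 233 → 23 e9.
Outer hash (recomputed tag): even-index sum = 699 mod 256 = 187; odd-index sum = 162 mod 256 = 162 → bb a2.
Recomputed tag = bba2; claimed = bba2 → match.

valid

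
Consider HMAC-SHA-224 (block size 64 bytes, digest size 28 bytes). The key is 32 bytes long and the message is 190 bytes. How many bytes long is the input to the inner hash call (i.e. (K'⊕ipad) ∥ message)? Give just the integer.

254

Key is 32 ≤ 64 bytes, zero-padded: |K'| = 64.
Inner input = (K'⊕ipad) ∥ m → 64 + 190 = 254 bytes.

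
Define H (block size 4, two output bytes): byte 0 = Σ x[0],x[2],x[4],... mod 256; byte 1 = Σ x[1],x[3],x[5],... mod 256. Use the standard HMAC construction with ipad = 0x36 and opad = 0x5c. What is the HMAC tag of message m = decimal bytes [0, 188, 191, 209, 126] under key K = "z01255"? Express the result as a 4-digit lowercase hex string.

618b

Key "z01255" = 7a 30 31 32 35 35 is 6 bytes > B = 4, so hash it first: H(key) = e0 97, then zero-pad to 4 bytes: K' = e0 97 00 00.
K' ⊕ ipad = d6 a1 36 36.  K' ⊕ opad = bc cb 5c 5c.
Inner input = (K'⊕ipad) ∥ m = d6 a1 36 36 ∥ 00 bc bf d1 7e.
Inner hash: even-index sum = 585 mod 256 = 73; odd-index sum = 612 mod 256 = 100 → 49 64.
Outer input = (K'⊕opad) ∥ inner = bc cb 5c 5c ∥ 49 64.
Outer hash (tag): even-index sum = 353 mod 256 = 97; odd-index sum = 395 mod 256 = 139 → 61 8b.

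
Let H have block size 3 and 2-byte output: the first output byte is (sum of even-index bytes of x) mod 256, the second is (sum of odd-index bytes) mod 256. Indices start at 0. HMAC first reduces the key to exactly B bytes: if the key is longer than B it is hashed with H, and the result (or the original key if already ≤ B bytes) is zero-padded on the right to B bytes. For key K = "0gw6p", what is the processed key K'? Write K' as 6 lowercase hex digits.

|K| = 5 > B = 3, so first hash the key.
H(K): even-index sum = 279 mod 256 = 23; odd-index sum = 157 mod 256 = 157 → 17 9d.
Zero-pad H(K) = 17 9d to 3 bytes: K' = 17 9d 00.

179d00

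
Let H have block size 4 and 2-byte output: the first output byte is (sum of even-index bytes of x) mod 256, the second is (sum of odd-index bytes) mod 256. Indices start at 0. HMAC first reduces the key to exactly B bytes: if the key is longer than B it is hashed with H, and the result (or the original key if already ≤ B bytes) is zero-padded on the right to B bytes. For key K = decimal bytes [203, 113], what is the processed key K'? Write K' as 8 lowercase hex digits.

cb710000

Key decimal bytes [203, 113] = cb 71 is 2 bytes ≤ B = 4; zero-pad to 4 bytes: K' = cb 71 00 00.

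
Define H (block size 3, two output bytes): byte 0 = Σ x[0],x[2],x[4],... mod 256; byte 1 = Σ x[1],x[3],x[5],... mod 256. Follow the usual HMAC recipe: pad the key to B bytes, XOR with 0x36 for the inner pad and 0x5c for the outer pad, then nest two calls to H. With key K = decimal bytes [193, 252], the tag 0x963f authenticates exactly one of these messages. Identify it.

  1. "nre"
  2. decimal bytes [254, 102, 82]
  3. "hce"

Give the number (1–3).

Key decimal bytes [193, 252] = c1 fc is 2 bytes ≤ B = 3; zero-pad to 3 bytes: K' = c1 fc 00.
K' ⊕ ipad = f7 ca 36; K' ⊕ opad = 9d a0 5c.
m1: inner = H(f7 ca 36 6e 72 65) = 9f 9d; tag = H(9d a0 5c 9f 9d) = 963f ← matches
m2: inner = H(f7 ca 36 fe 66 52) = 93 1a; tag = H(9d a0 5c 93 1a) = 1333
m3: inner = H(f7 ca 36 68 63 65) = 90 97; tag = H(9d a0 5c 90 97) = 9030

1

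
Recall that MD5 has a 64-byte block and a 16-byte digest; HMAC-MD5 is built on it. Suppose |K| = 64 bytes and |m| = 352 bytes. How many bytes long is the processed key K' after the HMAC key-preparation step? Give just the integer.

64

Key is 64 ≤ 64 bytes, zero-padded: |K'| = 64.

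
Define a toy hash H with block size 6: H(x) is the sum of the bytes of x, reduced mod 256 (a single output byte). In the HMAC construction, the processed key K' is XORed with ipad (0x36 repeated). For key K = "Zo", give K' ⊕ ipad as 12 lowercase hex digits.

Key "Zo" = 5a 6f is 2 bytes ≤ B = 6; zero-pad to 6 bytes: K' = 5a 6f 00 00 00 00.
XOR each byte with 0x36: 5a⊕36=6c, 6f⊕36=59, 00⊕36=36, 00⊕36=36, 00⊕36=36, 00⊕36=36.

6c5936363636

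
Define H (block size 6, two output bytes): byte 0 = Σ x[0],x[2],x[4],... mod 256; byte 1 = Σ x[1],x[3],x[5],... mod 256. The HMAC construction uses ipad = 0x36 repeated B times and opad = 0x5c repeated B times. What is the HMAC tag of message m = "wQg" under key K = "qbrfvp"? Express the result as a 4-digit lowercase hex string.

2edf

Key "qbrfvp" = 71 62 72 66 76 70 is exactly B = 6 bytes: K' = 71 62 72 66 76 70.
K' ⊕ ipad = 47 54 44 50 40 46.  K' ⊕ opad = 2d 3e 2e 3a 2a 2c.
Inner input = (K'⊕ipad) ∥ m = 47 54 44 50 40 46 ∥ 77 51 67.
Inner hash: even-index sum = 425 mod 256 = 169; odd-index sum = 315 mod 256 = 59 → a9 3b.
Outer input = (K'⊕opad) ∥ inner = 2d 3e 2e 3a 2a 2c ∥ a9 3b.
Outer hash (tag): even-index sum = 302 mod 256 = 46; odd-index sum = 223 mod 256 = 223 → 2e df.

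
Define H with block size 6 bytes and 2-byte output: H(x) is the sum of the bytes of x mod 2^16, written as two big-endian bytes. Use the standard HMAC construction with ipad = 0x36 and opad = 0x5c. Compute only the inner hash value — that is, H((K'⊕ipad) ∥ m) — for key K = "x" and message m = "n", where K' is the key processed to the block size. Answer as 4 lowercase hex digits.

Key "x" = 78 is 1 byte ≤ B = 6; zero-pad to 6 bytes: K' = 78 00 00 00 00 00.
K' ⊕ ipad = 4e 36 36 36 36 36.
Inner input = 4e 36 36 36 36 36 ∥ 6e.
Inner hash: sum = 78+54+54+54+54+54+110 = 458 → 01 ca.

01ca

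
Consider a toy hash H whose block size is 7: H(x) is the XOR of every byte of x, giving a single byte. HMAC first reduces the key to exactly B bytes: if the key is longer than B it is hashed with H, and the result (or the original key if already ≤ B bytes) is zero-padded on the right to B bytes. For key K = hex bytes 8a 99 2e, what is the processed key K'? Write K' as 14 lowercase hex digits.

8a992e00000000

Key hex bytes 8a 99 2e is 3 bytes ≤ B = 7; zero-pad to 7 bytes: K' = 8a 99 2e 00 00 00 00.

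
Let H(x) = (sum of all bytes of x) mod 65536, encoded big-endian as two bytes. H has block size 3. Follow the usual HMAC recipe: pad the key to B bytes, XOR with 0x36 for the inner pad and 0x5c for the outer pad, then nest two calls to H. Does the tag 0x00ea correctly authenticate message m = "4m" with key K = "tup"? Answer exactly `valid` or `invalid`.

valid

Key "tup" = 74 75 70 is exactly B = 3 bytes: K' = 74 75 70.
K' ⊕ ipad = 42 43 46; K' ⊕ opad = 28 29 2c.
Inner hash: sum = 66+67+70+52+109 = 364 → 01 6c.
Outer hash (recomputed tag): sum = 40+41+44+1+108 = 234 → 00 ea.
Recomputed tag = 00ea; claimed = 00ea → match.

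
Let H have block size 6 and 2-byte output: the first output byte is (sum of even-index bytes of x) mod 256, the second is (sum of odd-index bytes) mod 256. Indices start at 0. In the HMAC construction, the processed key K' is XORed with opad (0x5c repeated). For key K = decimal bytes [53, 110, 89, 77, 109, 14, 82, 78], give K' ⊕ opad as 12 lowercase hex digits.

114b5c5c5c5c

Key decimal bytes [53, 110, 89, 77, 109, 14, 82, 78] = 35 6e 59 4d 6d 0e 52 4e is 8 bytes > B = 6, so hash it first: H(key) = 4d 17, then zero-pad to 6 bytes: K' = 4d 17 00 00 00 00.
XOR each byte with 0x5c: 4d⊕5c=11, 17⊕5c=4b, 00⊕5c=5c, 00⊕5c=5c, 00⊕5c=5c, 00⊕5c=5c.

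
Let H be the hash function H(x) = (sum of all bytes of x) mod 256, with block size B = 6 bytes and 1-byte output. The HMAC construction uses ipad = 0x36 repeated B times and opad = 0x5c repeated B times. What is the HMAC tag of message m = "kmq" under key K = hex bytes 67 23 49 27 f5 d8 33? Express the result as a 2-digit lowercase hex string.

95

Key hex bytes 67 23 49 27 f5 d8 33 is 7 bytes > B = 6, so hash it first: H(key) = fa, then zero-pad to 6 bytes: K' = fa 00 00 00 00 00.
K' ⊕ ipad = cc 36 36 36 36 36.  K' ⊕ opad = a6 5c 5c 5c 5c 5c.
Inner input = (K'⊕ipad) ∥ m = cc 36 36 36 36 36 ∥ 6b 6d 71.
Inner hash: sum = 204+54+54+54+54+54+107+109+113 = 803; mod 256 = 35 → 23.
Outer input = (K'⊕opad) ∥ inner = a6 5c 5c 5c 5c 5c ∥ 23.
Outer hash (tag): sum = 166+92+92+92+92+92+35 = 661; mod 256 = 149 → 95.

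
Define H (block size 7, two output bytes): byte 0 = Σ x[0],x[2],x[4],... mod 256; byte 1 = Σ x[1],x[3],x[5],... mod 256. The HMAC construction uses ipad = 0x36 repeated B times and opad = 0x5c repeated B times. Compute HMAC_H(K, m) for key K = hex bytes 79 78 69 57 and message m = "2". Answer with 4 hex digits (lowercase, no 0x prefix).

Key hex bytes 79 78 69 57 is 4 bytes ≤ B = 7; zero-pad to 7 bytes: K' = 79 78 69 57 00 00 00.
K' ⊕ ipad = 4f 4e 5f 61 36 36 36.  K' ⊕ opad = 25 24 35 0b 5c 5c 5c.
Inner input = (K'⊕ipad) ∥ m = 4f 4e 5f 61 36 36 36 ∥ 32.
Inner hash: even-index sum = 282 mod 256 = 26; odd-index sum = 279 mod 256 = 23 → 1a 17.
Outer input = (K'⊕opad) ∥ inner = 25 24 35 0b 5c 5c 5c ∥ 1a 17.
Outer hash (tag): even-index sum = 297 mod 256 = 41; odd-index sum = 165 mod 256 = 165 → 29 a5.

29a5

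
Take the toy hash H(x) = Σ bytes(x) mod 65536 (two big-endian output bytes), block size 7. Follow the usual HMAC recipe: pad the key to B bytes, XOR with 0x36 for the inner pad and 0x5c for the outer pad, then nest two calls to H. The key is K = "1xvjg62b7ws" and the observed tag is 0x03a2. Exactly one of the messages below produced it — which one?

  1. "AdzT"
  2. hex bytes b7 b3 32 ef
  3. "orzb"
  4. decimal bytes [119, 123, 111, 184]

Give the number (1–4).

3

Key "1xvjg62b7ws" = 31 78 76 6a 67 36 32 62 37 77 73 is 11 bytes > B = 7, so hash it first: H(key) = 03 db, then zero-pad to 7 bytes: K' = 03 db 00 00 00 00 00.
K' ⊕ ipad = 35 ed 36 36 36 36 36; K' ⊕ opad = 5f 87 5c 5c 5c 5c 5c.
m1: inner = H(35 ed 36 36 36 36 36 41 64 7a 54) = 03 a3; tag = H(5f 87 5c 5c 5c 5c 5c 03 a3) = 0358
m2: inner = H(35 ed 36 36 36 36 36 b7 b3 32 ef) = 04 bb; tag = H(5f 87 5c 5c 5c 5c 5c 04 bb) = 0371
m3: inner = H(35 ed 36 36 36 36 36 6f 72 7a 62) = 03 ed; tag = H(5f 87 5c 5c 5c 5c 5c 03 ed) = 03a2 ← matches
m4: inner = H(35 ed 36 36 36 36 36 77 7b 6f b8) = 04 49; tag = H(5f 87 5c 5c 5c 5c 5c 04 49) = 02ff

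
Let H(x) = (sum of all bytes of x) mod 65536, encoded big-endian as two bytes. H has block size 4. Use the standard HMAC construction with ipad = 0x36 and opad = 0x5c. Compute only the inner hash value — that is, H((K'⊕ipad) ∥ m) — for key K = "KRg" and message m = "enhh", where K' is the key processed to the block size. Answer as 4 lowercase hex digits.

Key "KRg" = 4b 52 67 is 3 bytes ≤ B = 4; zero-pad to 4 bytes: K' = 4b 52 67 00.
K' ⊕ ipad = 7d 64 51 36.
Inner input = 7d 64 51 36 ∥ 65 6e 68 68.
Inner hash: sum = 125+100+81+54+101+110+104+104 = 779 → 03 0b.

030b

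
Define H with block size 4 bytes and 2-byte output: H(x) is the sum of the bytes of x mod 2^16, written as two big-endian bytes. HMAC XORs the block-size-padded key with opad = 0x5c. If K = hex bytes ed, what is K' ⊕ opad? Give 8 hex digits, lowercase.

Key hex bytes ed is 1 byte ≤ B = 4; zero-pad to 4 bytes: K' = ed 00 00 00.
XOR each byte with 0x5c: ed⊕5c=b1, 00⊕5c=5c, 00⊕5c=5c, 00⊕5c=5c.

b15c5c5c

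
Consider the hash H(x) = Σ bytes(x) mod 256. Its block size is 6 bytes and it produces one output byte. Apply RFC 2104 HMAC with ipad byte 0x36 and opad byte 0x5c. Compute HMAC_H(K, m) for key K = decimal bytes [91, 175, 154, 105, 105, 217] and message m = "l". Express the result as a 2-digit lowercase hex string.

Key decimal bytes [91, 175, 154, 105, 105, 217] = 5b af 9a 69 69 d9 is exactly B = 6 bytes: K' = 5b af 9a 69 69 d9.
K' ⊕ ipad = 6d 99 ac 5f 5f ef.  K' ⊕ opad = 07 f3 c6 35 35 85.
Inner input = (K'⊕ipad) ∥ m = 6d 99 ac 5f 5f ef ∥ 6c.
Inner hash: sum = 109+153+172+95+95+239+108 = 971; mod 256 = 203 → cb.
Outer input = (K'⊕opad) ∥ inner = 07 f3 c6 35 35 85 ∥ cb.
Outer hash (tag): sum = 7+243+198+53+53+133+203 = 890; mod 256 = 122 → 7a.

7a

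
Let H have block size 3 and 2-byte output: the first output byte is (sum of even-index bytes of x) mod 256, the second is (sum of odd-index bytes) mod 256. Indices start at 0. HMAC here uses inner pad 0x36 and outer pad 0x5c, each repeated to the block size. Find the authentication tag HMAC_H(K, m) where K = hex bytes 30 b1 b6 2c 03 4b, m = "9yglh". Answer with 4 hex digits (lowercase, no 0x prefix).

Key hex bytes 30 b1 b6 2c 03 4b is 6 bytes > B = 3, so hash it first: H(key) = e9 28, then zero-pad to 3 bytes: K' = e9 28 00.
K' ⊕ ipad = df 1e 36.  K' ⊕ opad = b5 74 5c.
Inner input = (K'⊕ipad) ∥ m = df 1e 36 ∥ 39 79 67 6c 68.
Inner hash: even-index sum = 506 mod 256 = 250; odd-index sum = 294 mod 256 = 38 → fa 26.
Outer input = (K'⊕opad) ∥ inner = b5 74 5c ∥ fa 26.
Outer hash (tag): even-index sum = 311 mod 256 = 55; odd-index sum = 366 mod 256 = 110 → 37 6e.

376e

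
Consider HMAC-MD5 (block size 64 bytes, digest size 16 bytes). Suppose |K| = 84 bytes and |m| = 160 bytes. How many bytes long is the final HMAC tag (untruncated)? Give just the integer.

16

The tag is one MD5 digest: 16 bytes.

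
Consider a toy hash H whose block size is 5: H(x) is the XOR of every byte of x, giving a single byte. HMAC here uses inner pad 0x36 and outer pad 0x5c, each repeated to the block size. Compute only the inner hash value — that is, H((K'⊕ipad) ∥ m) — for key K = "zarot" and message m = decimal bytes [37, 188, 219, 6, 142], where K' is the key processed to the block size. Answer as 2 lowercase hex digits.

8e

Key "zarot" = 7a 61 72 6f 74 is exactly B = 5 bytes: K' = 7a 61 72 6f 74.
K' ⊕ ipad = 4c 57 44 59 42.
Inner input = 4c 57 44 59 42 ∥ 25 bc db 06 8e.
Inner hash: XOR 4c⊕57⊕44⊕59⊕42⊕25⊕bc⊕db⊕06⊕8e = 8e.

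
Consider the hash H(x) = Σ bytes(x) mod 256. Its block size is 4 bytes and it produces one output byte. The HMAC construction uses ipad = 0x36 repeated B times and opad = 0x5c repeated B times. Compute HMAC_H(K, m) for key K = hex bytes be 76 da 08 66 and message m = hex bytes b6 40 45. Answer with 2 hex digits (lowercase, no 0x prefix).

5b

Key hex bytes be 76 da 08 66 is 5 bytes > B = 4, so hash it first: H(key) = 7c, then zero-pad to 4 bytes: K' = 7c 00 00 00.
K' ⊕ ipad = 4a 36 36 36.  K' ⊕ opad = 20 5c 5c 5c.
Inner input = (K'⊕ipad) ∥ m = 4a 36 36 36 ∥ b6 40 45.
Inner hash: sum = 74+54+54+54+182+64+69 = 551; mod 256 = 39 → 27.
Outer input = (K'⊕opad) ∥ inner = 20 5c 5c 5c ∥ 27.
Outer hash (tag): sum = 32+92+92+92+39 = 347; mod 256 = 91 → 5b.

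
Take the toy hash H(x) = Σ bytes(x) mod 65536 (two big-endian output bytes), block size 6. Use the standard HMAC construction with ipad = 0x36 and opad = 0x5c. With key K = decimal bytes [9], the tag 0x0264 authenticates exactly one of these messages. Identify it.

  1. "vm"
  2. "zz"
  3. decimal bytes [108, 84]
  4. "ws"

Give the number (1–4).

2

Key decimal bytes [9] = 09 is 1 byte ≤ B = 6; zero-pad to 6 bytes: K' = 09 00 00 00 00 00.
K' ⊕ ipad = 3f 36 36 36 36 36; K' ⊕ opad = 55 5c 5c 5c 5c 5c.
m1: inner = H(3f 36 36 36 36 36 76 6d) = 02 30; tag = H(55 5c 5c 5c 5c 5c 02 30) = 0253
m2: inner = H(3f 36 36 36 36 36 7a 7a) = 02 41; tag = H(55 5c 5c 5c 5c 5c 02 41) = 0264 ← matches
m3: inner = H(3f 36 36 36 36 36 6c 54) = 02 0d; tag = H(55 5c 5c 5c 5c 5c 02 0d) = 0230
m4: inner = H(3f 36 36 36 36 36 77 73) = 02 37; tag = H(55 5c 5c 5c 5c 5c 02 37) = 025a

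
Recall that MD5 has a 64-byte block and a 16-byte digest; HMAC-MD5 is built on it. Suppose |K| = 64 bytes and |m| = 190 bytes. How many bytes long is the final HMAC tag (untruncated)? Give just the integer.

The tag is one MD5 digest: 16 bytes.

16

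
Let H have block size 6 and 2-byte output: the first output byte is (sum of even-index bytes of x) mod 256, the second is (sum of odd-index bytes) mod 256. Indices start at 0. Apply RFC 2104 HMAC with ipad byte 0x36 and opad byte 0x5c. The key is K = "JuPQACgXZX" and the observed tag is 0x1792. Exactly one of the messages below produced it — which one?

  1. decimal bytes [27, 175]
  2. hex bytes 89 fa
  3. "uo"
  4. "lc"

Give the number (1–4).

Key "JuPQACgXZX" = 4a 75 50 51 41 43 67 58 5a 58 is 10 bytes > B = 6, so hash it first: H(key) = 9c b9, then zero-pad to 6 bytes: K' = 9c b9 00 00 00 00.
K' ⊕ ipad = aa 8f 36 36 36 36; K' ⊕ opad = c0 e5 5c 5c 5c 5c.
m1: inner = H(aa 8f 36 36 36 36 1b af) = 31 aa; tag = H(c0 e5 5c 5c 5c 5c 31 aa) = a947
m2: inner = H(aa 8f 36 36 36 36 89 fa) = 9f f5; tag = H(c0 e5 5c 5c 5c 5c 9f f5) = 1792 ← matches
m3: inner = H(aa 8f 36 36 36 36 75 6f) = 8b 6a; tag = H(c0 e5 5c 5c 5c 5c 8b 6a) = 0307
m4: inner = H(aa 8f 36 36 36 36 6c 63) = 82 5e; tag = H(c0 e5 5c 5c 5c 5c 82 5e) = fafb

2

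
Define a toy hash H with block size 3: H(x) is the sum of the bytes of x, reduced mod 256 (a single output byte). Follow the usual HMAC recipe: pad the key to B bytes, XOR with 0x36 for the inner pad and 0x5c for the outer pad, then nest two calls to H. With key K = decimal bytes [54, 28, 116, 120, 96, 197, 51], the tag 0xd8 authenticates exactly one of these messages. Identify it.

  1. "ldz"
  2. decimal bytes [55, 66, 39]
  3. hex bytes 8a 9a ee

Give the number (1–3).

Key decimal bytes [54, 28, 116, 120, 96, 197, 51] = 36 1c 74 78 60 c5 33 is 7 bytes > B = 3, so hash it first: H(key) = 96, then zero-pad to 3 bytes: K' = 96 00 00.
K' ⊕ ipad = a0 36 36; K' ⊕ opad = ca 5c 5c.
m1: inner = H(a0 36 36 6c 64 7a) = 56; tag = H(ca 5c 5c 56) = d8 ← matches
m2: inner = H(a0 36 36 37 42 27) = ac; tag = H(ca 5c 5c ac) = 2e
m3: inner = H(a0 36 36 8a 9a ee) = 1e; tag = H(ca 5c 5c 1e) = a0

1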